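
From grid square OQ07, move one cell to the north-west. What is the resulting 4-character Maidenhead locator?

NQ98

Longitude square 0; −1 → -1, wraps to 9, carry into field.
Longitude field O = 14; −1 → 13 = N.
Latitude square 7; +1 → 8.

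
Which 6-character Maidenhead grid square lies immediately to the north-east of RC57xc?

RC67ad

Longitude subsquare x = 23; +1 → 24, wraps to 0 = a, carry into square.
Longitude square 5; +1 → 6.
Latitude subsquare c = 2; +1 → 3 = d.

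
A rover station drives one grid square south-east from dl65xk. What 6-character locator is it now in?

DL75aj

Longitude subsquare x = 23; +1 → 24, wraps to 0 = a, carry into square.
Longitude square 6; +1 → 7.
Latitude subsquare k = 10; −1 → 9 = j.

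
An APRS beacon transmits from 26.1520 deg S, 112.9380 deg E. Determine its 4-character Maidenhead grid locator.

OG63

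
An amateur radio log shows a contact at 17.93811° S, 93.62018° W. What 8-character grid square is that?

Shift to the Maidenhead origin (180°W, 90°S): lon 86.37982, lat 72.06189.
Field (20°×10°, letters A–R): 86.37982/20 → 4 → E, 72.06189/10 → 7 → H; chars EH.
Square (2°×1°, digits 0–9): 6.37982/2 → 3, 2.06189/1 → 2; chars 32.
Subsquare (5′×2.5′, letters a–x): 0.37982/0.0833333 → 4 → e, 0.06189/0.0416667 → 1 → b; chars eb.
Extended square (30″×15″, digits 0–9): 0.04649/0.00833333 → 5, 0.02022/0.00416667 → 4; chars 54.

EH32eb54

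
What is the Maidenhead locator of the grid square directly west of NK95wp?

Longitude subsquare w = 22; −1 → 21 = v.
The latitude characters are unchanged.

NK95vp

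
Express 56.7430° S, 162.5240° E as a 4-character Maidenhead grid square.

RD13

Offset from 180°W / 90°S: lon 342.52°, lat 33.26°.
Field: lon ⌊342.52/20⌋ = 17 → R; lat ⌊33.26/10⌋ = 3 → D.
Square: lon ⌊2.52/2⌋ = 1; lat ⌊3.26/1⌋ = 3.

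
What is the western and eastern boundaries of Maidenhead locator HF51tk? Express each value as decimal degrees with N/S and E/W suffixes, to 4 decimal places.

28.4167° W, 28.3333° W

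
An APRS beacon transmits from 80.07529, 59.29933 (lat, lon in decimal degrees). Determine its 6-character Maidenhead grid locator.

Offset from 180°W / 90°S: lon 239.2993°, lat 170.0753°.
Field: lon ⌊239.2993/20⌋ = 11 → L; lat ⌊170.0753/10⌋ = 17 → R.
Square: lon ⌊19.2993/2⌋ = 9; lat ⌊0.0753/1⌋ = 0.
Subsquare: lon ⌊1.2993/0.0833333⌋ = 15 → p; lat ⌊0.0753/0.0416667⌋ = 1 → b.

LR90pb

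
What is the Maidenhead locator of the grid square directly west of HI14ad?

HI04xd

Longitude subsquare a = 0; −1 → -1, wraps to 23 = x, carry into square.
Longitude square 1; −1 → 0.
The latitude characters are unchanged.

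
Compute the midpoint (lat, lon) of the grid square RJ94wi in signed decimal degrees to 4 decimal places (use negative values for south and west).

Field R=17, J=9: +17·20° lon, +9·10° lat → SW at lon 160°, lat 0°.
Square 9, 4: +9·2° lon, +4·1° lat → SW at lon 178°, lat 4°.
Subsquare w=22, i=8: +22·0.0833333° lon, +8·0.0416667° lat → SW at lon 179.833°, lat 4.33333°.
Cell spans 0.0833333° lon × 0.0416667° lat. Centre is SW corner plus half of each.
latitude 4.3542, longitude 179.8750.

4.3542, 179.8750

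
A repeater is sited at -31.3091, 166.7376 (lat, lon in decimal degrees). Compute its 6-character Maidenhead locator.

RF38iq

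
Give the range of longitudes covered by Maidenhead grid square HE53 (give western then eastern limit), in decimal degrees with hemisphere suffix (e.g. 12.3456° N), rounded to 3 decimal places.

30.000° W, 28.000° W

Field H=7, E=4: +7·20° lon, +4·10° lat → SW at lon -40°, lat -50°.
Square 5, 3: +5·2° lon, +3·1° lat → SW at lon -30°, lat -47°.
Cell spans 2° lon × 1° lat.
west 30.000° W, east 28.000° W.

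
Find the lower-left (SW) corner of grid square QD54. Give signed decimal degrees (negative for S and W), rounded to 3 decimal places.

Field Q=16, D=3: +16·20° lon, +3·10° lat → SW at lon 140°, lat -60°.
Square 5, 4: +5·2° lon, +4·1° lat → SW at lon 150°, lat -56°.
latitude -56.000, longitude 150.000.

-56.000, 150.000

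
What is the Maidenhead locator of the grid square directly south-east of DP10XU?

DP20at

Longitude subsquare x = 23; +1 → 24, wraps to 0 = a, carry into square.
Longitude square 1; +1 → 2.
Latitude subsquare u = 20; −1 → 19 = t.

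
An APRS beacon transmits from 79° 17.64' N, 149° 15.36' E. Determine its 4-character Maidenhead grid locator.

Offset from 180°W / 90°S: lon 329.26°, lat 169.29°.
Field: lon ⌊329.26/20⌋ = 16 → Q; lat ⌊169.29/10⌋ = 16 → Q.
Square: lon ⌊9.26/2⌋ = 4; lat ⌊9.29/1⌋ = 9.

QQ49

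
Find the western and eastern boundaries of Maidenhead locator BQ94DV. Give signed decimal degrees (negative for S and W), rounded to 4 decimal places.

Field B=1, Q=16: +1·20° lon, +16·10° lat → SW at lon -160°, lat 70°.
Square 9, 4: +9·2° lon, +4·1° lat → SW at lon -142°, lat 74°.
Subsquare d=3, v=21: +3·0.0833333° lon, +21·0.0416667° lat → SW at lon -141.75°, lat 74.875°.
Cell spans 0.0833333° lon × 0.0416667° lat.
west -141.7500, east -141.6667.

-141.7500, -141.6667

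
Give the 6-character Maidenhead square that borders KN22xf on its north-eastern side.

Longitude subsquare x = 23; +1 → 24, wraps to 0 = a, carry into square.
Longitude square 2; +1 → 3.
Latitude subsquare f = 5; +1 → 6 = g.

KN32ag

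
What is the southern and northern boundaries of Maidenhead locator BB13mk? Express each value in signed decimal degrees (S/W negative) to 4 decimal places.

-76.5833, -76.5417

Field B=1, B=1: +1·20° lon, +1·10° lat → SW at lon -160°, lat -80°.
Square 1, 3: +1·2° lon, +3·1° lat → SW at lon -158°, lat -77°.
Subsquare m=12, k=10: +12·0.0833333° lon, +10·0.0416667° lat → SW at lon -157°, lat -76.5833°.
Cell spans 0.0833333° lon × 0.0416667° lat.
south -76.5833, north -76.5417.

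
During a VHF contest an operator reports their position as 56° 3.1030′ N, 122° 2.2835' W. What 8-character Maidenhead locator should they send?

CO86xb52

Shift to the Maidenhead origin (180°W, 90°S): lon 57.96194, lat 146.05172.
Field: lon ⌊57.96194/20⌋ = 2 → C; lat ⌊146.05172/10⌋ = 14 → O.
Square: lon ⌊17.96194/2⌋ = 8; lat ⌊6.05172/1⌋ = 6.
Subsquare: lon ⌊1.96194/0.0833333⌋ = 23 → x; lat ⌊0.05172/0.0416667⌋ = 1 → b.
Extended square: lon ⌊0.04527/0.00833333⌋ = 5; lat ⌊0.01005/0.00416667⌋ = 2.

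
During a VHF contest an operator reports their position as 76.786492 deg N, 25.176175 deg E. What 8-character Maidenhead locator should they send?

Add 180° to longitude and 90° to latitude: 205.17618, 166.78649.
Field: lon ⌊205.17618/20⌋ = 10 → K; lat ⌊166.78649/10⌋ = 16 → Q.
Square: lon ⌊5.17618/2⌋ = 2; lat ⌊6.78649/1⌋ = 6.
Subsquare: lon ⌊1.17618/0.0833333⌋ = 14 → o; lat ⌊0.78649/0.0416667⌋ = 18 → s.
Extended square: lon ⌊0.00951/0.00833333⌋ = 1; lat ⌊0.03649/0.00416667⌋ = 8.

KQ26os18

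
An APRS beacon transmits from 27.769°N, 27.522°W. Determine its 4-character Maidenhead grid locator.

HL67

Shift to the Maidenhead origin (180°W, 90°S): lon 152.48, lat 117.77.
Field: 152.48/20 → 7 → H, 117.77/10 → 11 → L; chars HL.
Square: 12.48/2 → 6, 7.77/1 → 7; chars 67.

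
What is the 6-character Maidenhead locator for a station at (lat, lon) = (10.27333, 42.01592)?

LK10ag

Add 180° to longitude and 90° to latitude: 222.0159, 100.2733.
Field: lon ⌊222.0159/20⌋ = 11 → L; lat ⌊100.2733/10⌋ = 10 → K.
Square: lon ⌊2.0159/2⌋ = 1; lat ⌊0.2733/1⌋ = 0.
Subsquare: lon ⌊0.0159/0.0833333⌋ = 0 → a; lat ⌊0.2733/0.0416667⌋ = 6 → g.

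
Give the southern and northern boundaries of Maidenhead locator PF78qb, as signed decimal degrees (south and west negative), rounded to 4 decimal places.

Field P=15, F=5: +15·20° lon, +5·10° lat → SW at lon 120°, lat -40°.
Square 7, 8: +7·2° lon, +8·1° lat → SW at lon 134°, lat -32°.
Subsquare q=16, b=1: +16·0.0833333° lon, +1·0.0416667° lat → SW at lon 135.333°, lat -31.9583°.
Cell spans 0.0833333° lon × 0.0416667° lat.
south -31.9583, north -31.9167.

-31.9583, -31.9167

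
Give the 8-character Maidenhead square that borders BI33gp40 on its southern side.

BI33go49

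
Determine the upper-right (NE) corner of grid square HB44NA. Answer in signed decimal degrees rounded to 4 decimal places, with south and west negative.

-75.9583, -30.8333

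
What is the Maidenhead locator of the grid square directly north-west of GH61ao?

GH51xp

Longitude subsquare a = 0; −1 → -1, wraps to 23 = x, carry into square.
Longitude square 6; −1 → 5.
Latitude subsquare o = 14; +1 → 15 = p.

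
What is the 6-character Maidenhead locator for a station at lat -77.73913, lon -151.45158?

BB42gg

Add 180° to longitude and 90° to latitude: 28.5484, 12.2609.
Field: lon ⌊28.5484/20⌋ = 1 → B; lat ⌊12.2609/10⌋ = 1 → B.
Square: lon ⌊8.5484/2⌋ = 4; lat ⌊2.2609/1⌋ = 2.
Subsquare: lon ⌊0.5484/0.0833333⌋ = 6 → g; lat ⌊0.2609/0.0416667⌋ = 6 → g.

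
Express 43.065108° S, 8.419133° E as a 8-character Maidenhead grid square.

JE46fw04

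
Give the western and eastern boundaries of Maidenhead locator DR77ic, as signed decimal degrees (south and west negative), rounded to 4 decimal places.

-105.3333, -105.2500

Field D=3, R=17: +3·20° lon, +17·10° lat → SW at lon -120°, lat 80°.
Square 7, 7: +7·2° lon, +7·1° lat → SW at lon -106°, lat 87°.
Subsquare i=8, c=2: +8·0.0833333° lon, +2·0.0416667° lat → SW at lon -105.333°, lat 87.0833°.
Cell spans 0.0833333° lon × 0.0416667° lat.
west -105.3333, east -105.2500.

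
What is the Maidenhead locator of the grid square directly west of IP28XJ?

IP28wj

Longitude subsquare x = 23; −1 → 22 = w.
The latitude characters are unchanged.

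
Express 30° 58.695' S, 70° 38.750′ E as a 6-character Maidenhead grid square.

Shift to the Maidenhead origin (180°W, 90°S): lon 250.6458, lat 59.0217.
Field (20°×10°, letters A–R): lon ⌊250.6458/20⌋ = 12 → M; lat ⌊59.0217/10⌋ = 5 → F.
Square (2°×1°, digits 0–9): lon ⌊10.6458/2⌋ = 5; lat ⌊9.0217/1⌋ = 9.
Subsquare (5′×2.5′, letters a–x): lon ⌊0.6458/0.0833333⌋ = 7 → h; lat ⌊0.0217/0.0416667⌋ = 0 → a.

MF59ha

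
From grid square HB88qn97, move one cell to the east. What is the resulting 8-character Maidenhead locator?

Longitude extended square 9; +1 → 10, wraps to 0, carry into subsquare.
Longitude subsquare q = 16; +1 → 17 = r.
The latitude characters are unchanged.

HB88rn07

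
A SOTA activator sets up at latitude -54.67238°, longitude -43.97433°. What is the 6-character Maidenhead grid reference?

GD85ah

Shift to the Maidenhead origin (180°W, 90°S): lon 136.0257, lat 35.3276.
Field: lon ⌊136.0257/20⌋ = 6 → G; lat ⌊35.3276/10⌋ = 3 → D.
Square: lon ⌊16.0257/2⌋ = 8; lat ⌊5.3276/1⌋ = 5.
Subsquare: lon ⌊0.0257/0.0833333⌋ = 0 → a; lat ⌊0.3276/0.0416667⌋ = 7 → h.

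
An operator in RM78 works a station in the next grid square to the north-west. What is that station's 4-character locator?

Longitude square 7; −1 → 6.
Latitude square 8; +1 → 9.

RM69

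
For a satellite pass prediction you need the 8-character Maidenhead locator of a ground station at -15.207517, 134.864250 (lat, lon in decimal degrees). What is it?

PH74kt30

Add 180° to longitude and 90° to latitude: 314.86425, 74.79248.
Field: lon ⌊314.86425/20⌋ = 15 → P; lat ⌊74.79248/10⌋ = 7 → H.
Square: lon ⌊14.86425/2⌋ = 7; lat ⌊4.79248/1⌋ = 4.
Subsquare: lon ⌊0.86425/0.0833333⌋ = 10 → k; lat ⌊0.79248/0.0416667⌋ = 19 → t.
Extended square: lon ⌊0.03092/0.00833333⌋ = 3; lat ⌊0.00082/0.00416667⌋ = 0.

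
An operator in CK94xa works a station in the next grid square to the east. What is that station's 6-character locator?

Longitude subsquare x = 23; +1 → 24, wraps to 0 = a, carry into square.
Longitude square 9; +1 → 10, wraps to 0, carry into field.
Longitude field C = 2; +1 → 3 = D.
The latitude characters are unchanged.

DK04aa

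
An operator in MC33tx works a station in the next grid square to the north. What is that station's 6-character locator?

Latitude subsquare x = 23; +1 → 24, wraps to 0 = a, carry into square.
Latitude square 3; +1 → 4.
The longitude characters are unchanged.

MC34ta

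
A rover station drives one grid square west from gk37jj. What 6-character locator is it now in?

GK37ij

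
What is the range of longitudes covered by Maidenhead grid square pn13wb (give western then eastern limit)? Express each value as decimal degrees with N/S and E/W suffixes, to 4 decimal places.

123.8333° E, 123.9167° E

Field P=15, N=13: +15·20° lon, +13·10° lat → SW at lon 120°, lat 40°.
Square 1, 3: +1·2° lon, +3·1° lat → SW at lon 122°, lat 43°.
Subsquare w=22, b=1: +22·0.0833333° lon, +1·0.0416667° lat → SW at lon 123.833°, lat 43.0417°.
Cell spans 0.0833333° lon × 0.0416667° lat.
west 123.8333° E, east 123.9167° E.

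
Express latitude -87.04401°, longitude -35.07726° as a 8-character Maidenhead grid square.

HA22lw09

Shift to the Maidenhead origin (180°W, 90°S): lon 144.92274, lat 2.95599.
Field: lon ⌊144.92274/20⌋ = 7 → H; lat ⌊2.95599/10⌋ = 0 → A.
Square: lon ⌊4.92274/2⌋ = 2; lat ⌊2.95599/1⌋ = 2.
Subsquare: lon ⌊0.92274/0.0833333⌋ = 11 → l; lat ⌊0.95599/0.0416667⌋ = 22 → w.
Extended square: lon ⌊0.00607/0.00833333⌋ = 0; lat ⌊0.03932/0.00416667⌋ = 9.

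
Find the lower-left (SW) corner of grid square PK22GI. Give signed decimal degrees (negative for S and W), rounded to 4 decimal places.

Field P=15, K=10: +15·20° lon, +10·10° lat → SW at lon 120°, lat 10°.
Square 2, 2: +2·2° lon, +2·1° lat → SW at lon 124°, lat 12°.
Subsquare g=6, i=8: +6·0.0833333° lon, +8·0.0416667° lat → SW at lon 124.5°, lat 12.3333°.
latitude 12.3333, longitude 124.5000.

12.3333, 124.5000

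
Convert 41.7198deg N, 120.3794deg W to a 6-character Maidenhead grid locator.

Add 180° to longitude and 90° to latitude: 59.6206, 131.7198.
Field (20°×10°, letters A–R): lon ⌊59.6206/20⌋ = 2 → C; lat ⌊131.7198/10⌋ = 13 → N.
Square (2°×1°, digits 0–9): lon ⌊19.6206/2⌋ = 9; lat ⌊1.7198/1⌋ = 1.
Subsquare (5′×2.5′, letters a–x): lon ⌊1.6206/0.0833333⌋ = 19 → t; lat ⌊0.7198/0.0416667⌋ = 17 → r.

CN91tr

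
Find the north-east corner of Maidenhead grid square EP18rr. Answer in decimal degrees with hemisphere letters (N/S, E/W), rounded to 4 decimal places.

Field E=4, P=15: +4·20° lon, +15·10° lat → SW at lon -100°, lat 60°.
Square 1, 8: +1·2° lon, +8·1° lat → SW at lon -98°, lat 68°.
Subsquare r=17, r=17: +17·0.0833333° lon, +17·0.0416667° lat → SW at lon -96.5833°, lat 68.7083°.
Cell spans 0.0833333° lon × 0.0416667° lat. NE corner is SW corner plus one full cell.
latitude 68.7500° N, longitude 96.5000° W.

68.7500° N, 96.5000° W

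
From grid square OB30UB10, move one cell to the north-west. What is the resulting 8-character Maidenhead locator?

OB30ub01

Longitude extended square 1; −1 → 0.
Latitude extended square 0; +1 → 1.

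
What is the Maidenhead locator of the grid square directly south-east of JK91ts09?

JK91ts18

Longitude extended square 0; +1 → 1.
Latitude extended square 9; −1 → 8.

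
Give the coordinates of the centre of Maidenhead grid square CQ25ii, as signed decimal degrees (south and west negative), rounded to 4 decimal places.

75.3542, -135.2917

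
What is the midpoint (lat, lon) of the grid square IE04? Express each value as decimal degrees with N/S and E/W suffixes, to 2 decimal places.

45.50° S, 19.00° W

Field I=8, E=4: +8·20° lon, +4·10° lat → SW at lon -20°, lat -50°.
Square 0, 4: +0·2° lon, +4·1° lat → SW at lon -20°, lat -46°.
Cell spans 2° lon × 1° lat. Centre is SW corner plus half of each.
latitude 45.50° S, longitude 19.00° W.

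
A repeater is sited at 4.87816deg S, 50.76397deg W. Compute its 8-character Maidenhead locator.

Shift to the Maidenhead origin (180°W, 90°S): lon 129.23603, lat 85.12184.
Field: 129.23603/20 → 6 → G, 85.12184/10 → 8 → I; chars GI.
Square: 9.23603/2 → 4, 5.12184/1 → 5; chars 45.
Subsquare: 1.23603/0.0833333 → 14 → o, 0.12184/0.0416667 → 2 → c; chars oc.
Extended square: 0.06936/0.00833333 → 8, 0.03851/0.00416667 → 9; chars 89.

GI45oc89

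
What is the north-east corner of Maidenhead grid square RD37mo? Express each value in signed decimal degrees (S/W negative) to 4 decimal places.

Field R=17, D=3: +17·20° lon, +3·10° lat → SW at lon 160°, lat -60°.
Square 3, 7: +3·2° lon, +7·1° lat → SW at lon 166°, lat -53°.
Subsquare m=12, o=14: +12·0.0833333° lon, +14·0.0416667° lat → SW at lon 167°, lat -52.4167°.
Cell spans 0.0833333° lon × 0.0416667° lat. NE corner is SW corner plus one full cell.
latitude -52.3750, longitude 167.0833.

-52.3750, 167.0833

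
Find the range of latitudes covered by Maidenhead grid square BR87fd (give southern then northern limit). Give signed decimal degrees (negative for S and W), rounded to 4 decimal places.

87.1250, 87.1667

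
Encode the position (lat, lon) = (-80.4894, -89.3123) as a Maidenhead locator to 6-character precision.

EA59im

Offset from 180°W / 90°S: lon 90.6877°, lat 9.5106°.
Field (20°×10°, letters A–R): lon ⌊90.6877/20⌋ = 4 → E; lat ⌊9.5106/10⌋ = 0 → A.
Square (2°×1°, digits 0–9): lon ⌊10.6877/2⌋ = 5; lat ⌊9.5106/1⌋ = 9.
Subsquare (5′×2.5′, letters a–x): lon ⌊0.6877/0.0833333⌋ = 8 → i; lat ⌊0.5106/0.0416667⌋ = 12 → m.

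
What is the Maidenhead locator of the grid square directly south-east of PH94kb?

Longitude subsquare k = 10; +1 → 11 = l.
Latitude subsquare b = 1; −1 → 0 = a.

PH94la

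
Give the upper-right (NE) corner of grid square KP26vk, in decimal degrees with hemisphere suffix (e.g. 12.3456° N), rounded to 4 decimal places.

Field K=10, P=15: +10·20° lon, +15·10° lat → SW at lon 20°, lat 60°.
Square 2, 6: +2·2° lon, +6·1° lat → SW at lon 24°, lat 66°.
Subsquare v=21, k=10: +21·0.0833333° lon, +10·0.0416667° lat → SW at lon 25.75°, lat 66.4167°.
Cell spans 0.0833333° lon × 0.0416667° lat. NE corner is SW corner plus one full cell.
latitude 66.4583° N, longitude 25.8333° E.

66.4583° N, 25.8333° E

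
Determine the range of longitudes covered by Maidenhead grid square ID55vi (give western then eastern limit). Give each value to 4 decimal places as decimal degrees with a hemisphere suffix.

8.2500° W, 8.1667° W

Field I=8, D=3: +8·20° lon, +3·10° lat → SW at lon -20°, lat -60°.
Square 5, 5: +5·2° lon, +5·1° lat → SW at lon -10°, lat -55°.
Subsquare v=21, i=8: +21·0.0833333° lon, +8·0.0416667° lat → SW at lon -8.25°, lat -54.6667°.
Cell spans 0.0833333° lon × 0.0416667° lat.
west 8.2500° W, east 8.1667° W.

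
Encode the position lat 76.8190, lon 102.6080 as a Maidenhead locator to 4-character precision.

Offset from 180°W / 90°S: lon 282.61°, lat 166.82°.
Field (20°×10°, letters A–R): 282.61/20 → 14 → O, 166.82/10 → 16 → Q; chars OQ.
Square (2°×1°, digits 0–9): 2.61/2 → 1, 6.82/1 → 6; chars 16.

OQ16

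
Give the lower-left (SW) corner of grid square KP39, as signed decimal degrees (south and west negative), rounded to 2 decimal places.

69.00, 26.00

Field K=10, P=15: +10·20° lon, +15·10° lat → SW at lon 20°, lat 60°.
Square 3, 9: +3·2° lon, +9·1° lat → SW at lon 26°, lat 69°.
latitude 69.00, longitude 26.00.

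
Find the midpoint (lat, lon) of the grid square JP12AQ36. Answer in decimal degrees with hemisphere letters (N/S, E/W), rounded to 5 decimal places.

Field J=9, P=15: +9·20° lon, +15·10° lat → SW at lon 0°, lat 60°.
Square 1, 2: +1·2° lon, +2·1° lat → SW at lon 2°, lat 62°.
Subsquare a=0, q=16: +0·0.0833333° lon, +16·0.0416667° lat → SW at lon 2°, lat 62.6667°.
Extended square 3, 6: +3·0.00833333° lon, +6·0.00416667° lat → SW at lon 2.025°, lat 62.6917°.
Cell spans 0.00833333° lon × 0.00416667° lat. Centre is SW corner plus half of each.
latitude 62.69375° N, longitude 2.02917° E.

62.69375° N, 2.02917° E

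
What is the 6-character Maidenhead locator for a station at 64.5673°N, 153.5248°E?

Offset from 180°W / 90°S: lon 333.5248°, lat 154.5673°.
Field: lon ⌊333.5248/20⌋ = 16 → Q; lat ⌊154.5673/10⌋ = 15 → P.
Square: lon ⌊13.5248/2⌋ = 6; lat ⌊4.5673/1⌋ = 4.
Subsquare: lon ⌊1.5248/0.0833333⌋ = 18 → s; lat ⌊0.5673/0.0416667⌋ = 13 → n.

QP64sn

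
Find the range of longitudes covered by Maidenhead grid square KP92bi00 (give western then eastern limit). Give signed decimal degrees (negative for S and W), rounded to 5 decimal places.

Field K=10, P=15: +10·20° lon, +15·10° lat → SW at lon 20°, lat 60°.
Square 9, 2: +9·2° lon, +2·1° lat → SW at lon 38°, lat 62°.
Subsquare b=1, i=8: +1·0.0833333° lon, +8·0.0416667° lat → SW at lon 38.0833°, lat 62.3333°.
Extended square 0, 0: +0·0.00833333° lon, +0·0.00416667° lat → SW at lon 38.0833°, lat 62.3333°.
Cell spans 0.00833333° lon × 0.00416667° lat.
west 38.08333, east 38.09167.

38.08333, 38.09167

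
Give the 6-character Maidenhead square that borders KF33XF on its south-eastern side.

Longitude subsquare x = 23; +1 → 24, wraps to 0 = a, carry into square.
Longitude square 3; +1 → 4.
Latitude subsquare f = 5; −1 → 4 = e.

KF43ae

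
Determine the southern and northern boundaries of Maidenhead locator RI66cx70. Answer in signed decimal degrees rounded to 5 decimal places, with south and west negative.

-3.04167, -3.03750

Field R=17, I=8: +17·20° lon, +8·10° lat → SW at lon 160°, lat -10°.
Square 6, 6: +6·2° lon, +6·1° lat → SW at lon 172°, lat -4°.
Subsquare c=2, x=23: +2·0.0833333° lon, +23·0.0416667° lat → SW at lon 172.167°, lat -3.04167°.
Extended square 7, 0: +7·0.00833333° lon, +0·0.00416667° lat → SW at lon 172.225°, lat -3.04167°.
Cell spans 0.00833333° lon × 0.00416667° lat.
south -3.04167, north -3.03750.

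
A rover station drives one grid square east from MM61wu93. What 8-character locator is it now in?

Longitude extended square 9; +1 → 10, wraps to 0, carry into subsquare.
Longitude subsquare w = 22; +1 → 23 = x.
The latitude characters are unchanged.

MM61xu03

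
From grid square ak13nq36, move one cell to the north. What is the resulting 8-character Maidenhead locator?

Latitude extended square 6; +1 → 7.
The longitude characters are unchanged.

AK13nq37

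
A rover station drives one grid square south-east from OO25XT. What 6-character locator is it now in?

Longitude subsquare x = 23; +1 → 24, wraps to 0 = a, carry into square.
Longitude square 2; +1 → 3.
Latitude subsquare t = 19; −1 → 18 = s.

OO35as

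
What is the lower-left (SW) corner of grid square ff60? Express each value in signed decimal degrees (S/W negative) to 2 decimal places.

Field F=5, F=5: +5·20° lon, +5·10° lat → SW at lon -80°, lat -40°.
Square 6, 0: +6·2° lon, +0·1° lat → SW at lon -68°, lat -40°.
latitude -40.00, longitude -68.00.

-40.00, -68.00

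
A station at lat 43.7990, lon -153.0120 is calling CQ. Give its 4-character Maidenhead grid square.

Shift to the Maidenhead origin (180°W, 90°S): lon 26.99, lat 133.80.
Field: 26.99/20 → 1 → B, 133.80/10 → 13 → N; chars BN.
Square: 6.99/2 → 3, 3.80/1 → 3; chars 33.

BN33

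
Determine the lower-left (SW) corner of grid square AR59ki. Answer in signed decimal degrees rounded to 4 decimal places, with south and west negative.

Field A=0, R=17: +0·20° lon, +17·10° lat → SW at lon -180°, lat 80°.
Square 5, 9: +5·2° lon, +9·1° lat → SW at lon -170°, lat 89°.
Subsquare k=10, i=8: +10·0.0833333° lon, +8·0.0416667° lat → SW at lon -169.167°, lat 89.3333°.
latitude 89.3333, longitude -169.1667.

89.3333, -169.1667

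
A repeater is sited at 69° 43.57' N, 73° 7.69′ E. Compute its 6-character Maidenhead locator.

Add 180° to longitude and 90° to latitude: 253.1282, 159.7262.
Field: 253.1282/20 → 12 → M, 159.7262/10 → 15 → P; chars MP.
Square: 13.1282/2 → 6, 9.7262/1 → 9; chars 69.
Subsquare: 1.1282/0.0833333 → 13 → n, 0.7262/0.0416667 → 17 → r; chars nr.

MP69nr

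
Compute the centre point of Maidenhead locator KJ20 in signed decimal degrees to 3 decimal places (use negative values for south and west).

0.500, 25.000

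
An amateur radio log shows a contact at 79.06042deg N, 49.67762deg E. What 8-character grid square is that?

LQ49ub14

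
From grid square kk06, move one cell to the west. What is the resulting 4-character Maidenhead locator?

JK96

Longitude square 0; −1 → -1, wraps to 9, carry into field.
Longitude field K = 10; −1 → 9 = J.
The latitude characters are unchanged.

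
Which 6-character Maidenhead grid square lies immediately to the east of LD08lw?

Longitude subsquare l = 11; +1 → 12 = m.
The latitude characters are unchanged.

LD08mw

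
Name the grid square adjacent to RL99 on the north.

RM90

Latitude square 9; +1 → 10, wraps to 0, carry into field.
Latitude field L = 11; +1 → 12 = M.
The longitude characters are unchanged.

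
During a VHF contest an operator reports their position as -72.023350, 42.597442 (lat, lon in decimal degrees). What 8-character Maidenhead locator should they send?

LB17hx14

Add 180° to longitude and 90° to latitude: 222.59744, 17.97665.
Field: 222.59744/20 → 11 → L, 17.97665/10 → 1 → B; chars LB.
Square: 2.59744/2 → 1, 7.97665/1 → 7; chars 17.
Subsquare: 0.59744/0.0833333 → 7 → h, 0.97665/0.0416667 → 23 → x; chars hx.
Extended square: 0.01411/0.00833333 → 1, 0.01832/0.00416667 → 4; chars 14.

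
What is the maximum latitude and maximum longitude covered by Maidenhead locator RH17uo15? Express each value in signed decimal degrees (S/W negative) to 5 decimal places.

-12.39167, 163.68333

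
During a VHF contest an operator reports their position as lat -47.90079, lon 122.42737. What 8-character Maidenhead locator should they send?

PE12fc13

Add 180° to longitude and 90° to latitude: 302.42737, 42.09921.
Field: lon ⌊302.42737/20⌋ = 15 → P; lat ⌊42.09921/10⌋ = 4 → E.
Square: lon ⌊2.42737/2⌋ = 1; lat ⌊2.09921/1⌋ = 2.
Subsquare: lon ⌊0.42737/0.0833333⌋ = 5 → f; lat ⌊0.09921/0.0416667⌋ = 2 → c.
Extended square: lon ⌊0.01070/0.00833333⌋ = 1; lat ⌊0.01588/0.00416667⌋ = 3.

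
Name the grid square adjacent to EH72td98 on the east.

EH72ud08

Longitude extended square 9; +1 → 10, wraps to 0, carry into subsquare.
Longitude subsquare t = 19; +1 → 20 = u.
The latitude characters are unchanged.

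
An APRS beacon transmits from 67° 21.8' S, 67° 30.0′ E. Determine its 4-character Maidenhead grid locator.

Shift to the Maidenhead origin (180°W, 90°S): lon 247.50, lat 22.64.
Field: lon ⌊247.50/20⌋ = 12 → M; lat ⌊22.64/10⌋ = 2 → C.
Square: lon ⌊7.50/2⌋ = 3; lat ⌊2.64/1⌋ = 2.

MC32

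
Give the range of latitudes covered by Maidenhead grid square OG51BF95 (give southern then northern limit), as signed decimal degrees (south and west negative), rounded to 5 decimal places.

-28.77083, -28.76667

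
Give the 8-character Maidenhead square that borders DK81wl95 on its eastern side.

DK81xl05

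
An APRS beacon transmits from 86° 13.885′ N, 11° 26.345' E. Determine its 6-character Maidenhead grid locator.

Add 180° to longitude and 90° to latitude: 191.4391, 176.2314.
Field (20°×10°, letters A–R): lon ⌊191.4391/20⌋ = 9 → J; lat ⌊176.2314/10⌋ = 17 → R.
Square (2°×1°, digits 0–9): lon ⌊11.4391/2⌋ = 5; lat ⌊6.2314/1⌋ = 6.
Subsquare (5′×2.5′, letters a–x): lon ⌊1.4391/0.0833333⌋ = 17 → r; lat ⌊0.2314/0.0416667⌋ = 5 → f.

JR56rf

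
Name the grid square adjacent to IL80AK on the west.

Longitude subsquare a = 0; −1 → -1, wraps to 23 = x, carry into square.
Longitude square 8; −1 → 7.
The latitude characters are unchanged.

IL70xk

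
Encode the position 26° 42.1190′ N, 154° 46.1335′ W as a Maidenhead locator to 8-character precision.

BL26oq78

Offset from 180°W / 90°S: lon 25.23111°, lat 116.70198°.
Field (20°×10°, letters A–R): 25.23111/20 → 1 → B, 116.70198/10 → 11 → L; chars BL.
Square (2°×1°, digits 0–9): 5.23111/2 → 2, 6.70198/1 → 6; chars 26.
Subsquare (5′×2.5′, letters a–x): 1.23111/0.0833333 → 14 → o, 0.70198/0.0416667 → 16 → q; chars oq.
Extended square (30″×15″, digits 0–9): 0.06444/0.00833333 → 7, 0.03532/0.00416667 → 8; chars 78.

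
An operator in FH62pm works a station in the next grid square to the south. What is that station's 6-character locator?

Latitude subsquare m = 12; −1 → 11 = l.
The longitude characters are unchanged.

FH62pl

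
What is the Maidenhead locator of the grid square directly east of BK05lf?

BK05mf

Longitude subsquare l = 11; +1 → 12 = m.
The latitude characters are unchanged.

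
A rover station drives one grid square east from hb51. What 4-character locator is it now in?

HB61

Longitude square 5; +1 → 6.
The latitude characters are unchanged.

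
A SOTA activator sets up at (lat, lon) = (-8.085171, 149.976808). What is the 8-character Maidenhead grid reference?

QI41xv79

Shift to the Maidenhead origin (180°W, 90°S): lon 329.97681, lat 81.91483.
Field: 329.97681/20 → 16 → Q, 81.91483/10 → 8 → I; chars QI.
Square: 9.97681/2 → 4, 1.91483/1 → 1; chars 41.
Subsquare: 1.97681/0.0833333 → 23 → x, 0.91483/0.0416667 → 21 → v; chars xv.
Extended square: 0.06014/0.00833333 → 7, 0.03983/0.00416667 → 9; chars 79.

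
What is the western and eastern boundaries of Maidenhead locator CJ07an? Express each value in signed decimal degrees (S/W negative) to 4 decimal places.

-140.0000, -139.9167

Field C=2, J=9: +2·20° lon, +9·10° lat → SW at lon -140°, lat 0°.
Square 0, 7: +0·2° lon, +7·1° lat → SW at lon -140°, lat 7°.
Subsquare a=0, n=13: +0·0.0833333° lon, +13·0.0416667° lat → SW at lon -140°, lat 7.54167°.
Cell spans 0.0833333° lon × 0.0416667° lat.
west -140.0000, east -139.9167.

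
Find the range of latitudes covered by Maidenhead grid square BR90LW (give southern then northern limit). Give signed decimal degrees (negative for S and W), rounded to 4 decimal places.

80.9167, 80.9583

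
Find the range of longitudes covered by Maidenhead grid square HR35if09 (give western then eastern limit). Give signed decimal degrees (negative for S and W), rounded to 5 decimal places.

-33.33333, -33.32500

Field H=7, R=17: +7·20° lon, +17·10° lat → SW at lon -40°, lat 80°.
Square 3, 5: +3·2° lon, +5·1° lat → SW at lon -34°, lat 85°.
Subsquare i=8, f=5: +8·0.0833333° lon, +5·0.0416667° lat → SW at lon -33.3333°, lat 85.2083°.
Extended square 0, 9: +0·0.00833333° lon, +9·0.00416667° lat → SW at lon -33.3333°, lat 85.2458°.
Cell spans 0.00833333° lon × 0.00416667° lat.
west -33.33333, east -33.32500.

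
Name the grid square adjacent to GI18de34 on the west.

GI18de24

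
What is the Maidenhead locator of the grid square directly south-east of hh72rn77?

Longitude extended square 7; +1 → 8.
Latitude extended square 7; −1 → 6.

HH72rn86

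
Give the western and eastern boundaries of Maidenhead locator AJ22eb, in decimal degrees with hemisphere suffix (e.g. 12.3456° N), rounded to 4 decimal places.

175.6667° W, 175.5833° W

Field A=0, J=9: +0·20° lon, +9·10° lat → SW at lon -180°, lat 0°.
Square 2, 2: +2·2° lon, +2·1° lat → SW at lon -176°, lat 2°.
Subsquare e=4, b=1: +4·0.0833333° lon, +1·0.0416667° lat → SW at lon -175.667°, lat 2.04167°.
Cell spans 0.0833333° lon × 0.0416667° lat.
west 175.6667° W, east 175.5833° W.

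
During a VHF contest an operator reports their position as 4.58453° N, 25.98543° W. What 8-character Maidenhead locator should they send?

HJ74ao10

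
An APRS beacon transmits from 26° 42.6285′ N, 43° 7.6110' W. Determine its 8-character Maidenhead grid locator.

GL86kr40

Offset from 180°W / 90°S: lon 136.87315°, lat 116.71048°.
Field: lon ⌊136.87315/20⌋ = 6 → G; lat ⌊116.71048/10⌋ = 11 → L.
Square: lon ⌊16.87315/2⌋ = 8; lat ⌊6.71048/1⌋ = 6.
Subsquare: lon ⌊0.87315/0.0833333⌋ = 10 → k; lat ⌊0.71048/0.0416667⌋ = 17 → r.
Extended square: lon ⌊0.03982/0.00833333⌋ = 4; lat ⌊0.00214/0.00416667⌋ = 0.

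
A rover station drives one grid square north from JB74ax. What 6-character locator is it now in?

JB75aa

Latitude subsquare x = 23; +1 → 24, wraps to 0 = a, carry into square.
Latitude square 4; +1 → 5.
The longitude characters are unchanged.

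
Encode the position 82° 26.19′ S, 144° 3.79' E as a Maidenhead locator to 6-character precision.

QA27an

Shift to the Maidenhead origin (180°W, 90°S): lon 324.0632, lat 7.5635.
Field: 324.0632/20 → 16 → Q, 7.5635/10 → 0 → A; chars QA.
Square: 4.0632/2 → 2, 7.5635/1 → 7; chars 27.
Subsquare: 0.0632/0.0833333 → 0 → a, 0.5635/0.0416667 → 13 → n; chars an.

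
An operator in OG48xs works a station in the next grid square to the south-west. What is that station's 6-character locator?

Longitude subsquare x = 23; −1 → 22 = w.
Latitude subsquare s = 18; −1 → 17 = r.

OG48wr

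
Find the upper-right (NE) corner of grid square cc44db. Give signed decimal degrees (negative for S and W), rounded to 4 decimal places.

Field C=2, C=2: +2·20° lon, +2·10° lat → SW at lon -140°, lat -70°.
Square 4, 4: +4·2° lon, +4·1° lat → SW at lon -132°, lat -66°.
Subsquare d=3, b=1: +3·0.0833333° lon, +1·0.0416667° lat → SW at lon -131.75°, lat -65.9583°.
Cell spans 0.0833333° lon × 0.0416667° lat. NE corner is SW corner plus one full cell.
latitude -65.9167, longitude -131.6667.

-65.9167, -131.6667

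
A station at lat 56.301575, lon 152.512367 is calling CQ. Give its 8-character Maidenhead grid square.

QO66gh12

Add 180° to longitude and 90° to latitude: 332.51237, 146.30158.
Field: lon ⌊332.51237/20⌋ = 16 → Q; lat ⌊146.30158/10⌋ = 14 → O.
Square: lon ⌊12.51237/2⌋ = 6; lat ⌊6.30158/1⌋ = 6.
Subsquare: lon ⌊0.51237/0.0833333⌋ = 6 → g; lat ⌊0.30158/0.0416667⌋ = 7 → h.
Extended square: lon ⌊0.01237/0.00833333⌋ = 1; lat ⌊0.00991/0.00416667⌋ = 2.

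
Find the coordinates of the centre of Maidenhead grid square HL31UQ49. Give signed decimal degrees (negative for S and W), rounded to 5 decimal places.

Field H=7, L=11: +7·20° lon, +11·10° lat → SW at lon -40°, lat 20°.
Square 3, 1: +3·2° lon, +1·1° lat → SW at lon -34°, lat 21°.
Subsquare u=20, q=16: +20·0.0833333° lon, +16·0.0416667° lat → SW at lon -32.3333°, lat 21.6667°.
Extended square 4, 9: +4·0.00833333° lon, +9·0.00416667° lat → SW at lon -32.3°, lat 21.7042°.
Cell spans 0.00833333° lon × 0.00416667° lat. Centre is SW corner plus half of each.
latitude 21.70625, longitude -32.29583.

21.70625, -32.29583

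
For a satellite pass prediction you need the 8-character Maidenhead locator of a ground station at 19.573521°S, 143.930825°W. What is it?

Offset from 180°W / 90°S: lon 36.06918°, lat 70.42648°.
Field: lon ⌊36.06918/20⌋ = 1 → B; lat ⌊70.42648/10⌋ = 7 → H.
Square: lon ⌊16.06918/2⌋ = 8; lat ⌊0.42648/1⌋ = 0.
Subsquare: lon ⌊0.06918/0.0833333⌋ = 0 → a; lat ⌊0.42648/0.0416667⌋ = 10 → k.
Extended square: lon ⌊0.06918/0.00833333⌋ = 8; lat ⌊0.00981/0.00416667⌋ = 2.

BH80ak82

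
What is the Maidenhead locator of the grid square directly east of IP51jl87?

Longitude extended square 8; +1 → 9.
The latitude characters are unchanged.

IP51jl97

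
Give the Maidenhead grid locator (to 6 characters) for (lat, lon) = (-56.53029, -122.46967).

CD83sl

Add 180° to longitude and 90° to latitude: 57.5303, 33.4697.
Field: 57.5303/20 → 2 → C, 33.4697/10 → 3 → D; chars CD.
Square: 17.5303/2 → 8, 3.4697/1 → 3; chars 83.
Subsquare: 1.5303/0.0833333 → 18 → s, 0.4697/0.0416667 → 11 → l; chars sl.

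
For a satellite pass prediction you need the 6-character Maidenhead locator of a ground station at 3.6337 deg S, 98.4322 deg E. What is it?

Shift to the Maidenhead origin (180°W, 90°S): lon 278.4322, lat 86.3663.
Field: 278.4322/20 → 13 → N, 86.3663/10 → 8 → I; chars NI.
Square: 18.4322/2 → 9, 6.3663/1 → 6; chars 96.
Subsquare: 0.4322/0.0833333 → 5 → f, 0.3663/0.0416667 → 8 → i; chars fi.

NI96fi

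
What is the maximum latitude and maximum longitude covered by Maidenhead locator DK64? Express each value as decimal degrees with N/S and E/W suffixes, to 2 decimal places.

15.00° N, 106.00° W

Field D=3, K=10: +3·20° lon, +10·10° lat → SW at lon -120°, lat 10°.
Square 6, 4: +6·2° lon, +4·1° lat → SW at lon -108°, lat 14°.
Cell spans 2° lon × 1° lat. NE corner is SW corner plus one full cell.
latitude 15.00° N, longitude 106.00° W.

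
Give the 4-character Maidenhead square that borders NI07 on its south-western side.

MI96

Longitude square 0; −1 → -1, wraps to 9, carry into field.
Longitude field N = 13; −1 → 12 = M.
Latitude square 7; −1 → 6.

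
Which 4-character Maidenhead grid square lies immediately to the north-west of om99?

Longitude square 9; −1 → 8.
Latitude square 9; +1 → 10, wraps to 0, carry into field.
Latitude field M = 12; +1 → 13 = N.

ON80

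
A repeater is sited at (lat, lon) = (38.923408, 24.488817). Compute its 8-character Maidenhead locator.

Shift to the Maidenhead origin (180°W, 90°S): lon 204.48882, lat 128.92341.
Field (20°×10°, letters A–R): 204.48882/20 → 10 → K, 128.92341/10 → 12 → M; chars KM.
Square (2°×1°, digits 0–9): 4.48882/2 → 2, 8.92341/1 → 8; chars 28.
Subsquare (5′×2.5′, letters a–x): 0.48882/0.0833333 → 5 → f, 0.92341/0.0416667 → 22 → w; chars fw.
Extended square (30″×15″, digits 0–9): 0.07215/0.00833333 → 8, 0.00674/0.00416667 → 1; chars 81.

KM28fw81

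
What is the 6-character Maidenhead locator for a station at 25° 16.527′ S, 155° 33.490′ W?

BG24fr

Shift to the Maidenhead origin (180°W, 90°S): lon 24.4418, lat 64.7245.
Field (20°×10°, letters A–R): 24.4418/20 → 1 → B, 64.7245/10 → 6 → G; chars BG.
Square (2°×1°, digits 0–9): 4.4418/2 → 2, 4.7245/1 → 4; chars 24.
Subsquare (5′×2.5′, letters a–x): 0.4418/0.0833333 → 5 → f, 0.7245/0.0416667 → 17 → r; chars fr.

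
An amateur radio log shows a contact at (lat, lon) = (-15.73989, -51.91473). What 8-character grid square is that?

GH44bg02

Offset from 180°W / 90°S: lon 128.08527°, lat 74.26011°.
Field: lon ⌊128.08527/20⌋ = 6 → G; lat ⌊74.26011/10⌋ = 7 → H.
Square: lon ⌊8.08527/2⌋ = 4; lat ⌊4.26011/1⌋ = 4.
Subsquare: lon ⌊0.08527/0.0833333⌋ = 1 → b; lat ⌊0.26011/0.0416667⌋ = 6 → g.
Extended square: lon ⌊0.00194/0.00833333⌋ = 0; lat ⌊0.01011/0.00416667⌋ = 2.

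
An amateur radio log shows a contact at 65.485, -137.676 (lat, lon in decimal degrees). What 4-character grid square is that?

Offset from 180°W / 90°S: lon 42.32°, lat 155.49°.
Field (20°×10°, letters A–R): 42.32/20 → 2 → C, 155.49/10 → 15 → P; chars CP.
Square (2°×1°, digits 0–9): 2.32/2 → 1, 5.49/1 → 5; chars 15.

CP15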